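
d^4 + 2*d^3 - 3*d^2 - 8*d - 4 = (d - 2)*(d + 1)^2*(d + 2)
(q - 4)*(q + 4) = q^2 - 16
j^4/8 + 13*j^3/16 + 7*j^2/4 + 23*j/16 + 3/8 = (j/4 + 1/4)*(j/2 + 1)*(j + 1/2)*(j + 3)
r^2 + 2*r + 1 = (r + 1)^2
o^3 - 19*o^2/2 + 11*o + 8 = (o - 8)*(o - 2)*(o + 1/2)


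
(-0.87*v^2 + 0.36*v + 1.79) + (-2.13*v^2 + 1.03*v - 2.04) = -3.0*v^2 + 1.39*v - 0.25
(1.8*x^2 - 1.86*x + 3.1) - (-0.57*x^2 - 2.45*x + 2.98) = 2.37*x^2 + 0.59*x + 0.12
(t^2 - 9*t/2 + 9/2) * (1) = t^2 - 9*t/2 + 9/2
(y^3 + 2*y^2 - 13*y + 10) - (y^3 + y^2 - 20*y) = y^2 + 7*y + 10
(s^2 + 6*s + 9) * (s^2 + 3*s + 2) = s^4 + 9*s^3 + 29*s^2 + 39*s + 18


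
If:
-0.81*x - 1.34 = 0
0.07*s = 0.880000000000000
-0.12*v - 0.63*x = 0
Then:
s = 12.57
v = 8.69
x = -1.65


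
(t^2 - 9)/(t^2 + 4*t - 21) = (t + 3)/(t + 7)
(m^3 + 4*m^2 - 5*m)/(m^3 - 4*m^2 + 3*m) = (m + 5)/(m - 3)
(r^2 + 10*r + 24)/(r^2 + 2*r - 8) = (r + 6)/(r - 2)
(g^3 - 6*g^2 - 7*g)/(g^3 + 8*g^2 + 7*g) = (g - 7)/(g + 7)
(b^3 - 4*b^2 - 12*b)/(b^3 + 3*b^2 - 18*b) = (b^2 - 4*b - 12)/(b^2 + 3*b - 18)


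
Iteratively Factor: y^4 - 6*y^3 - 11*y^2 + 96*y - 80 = (y + 4)*(y^3 - 10*y^2 + 29*y - 20) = (y - 4)*(y + 4)*(y^2 - 6*y + 5) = (y - 5)*(y - 4)*(y + 4)*(y - 1)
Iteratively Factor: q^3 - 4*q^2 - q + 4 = (q - 4)*(q^2 - 1) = (q - 4)*(q + 1)*(q - 1)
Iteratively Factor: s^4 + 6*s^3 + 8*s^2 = (s + 2)*(s^3 + 4*s^2) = s*(s + 2)*(s^2 + 4*s) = s*(s + 2)*(s + 4)*(s)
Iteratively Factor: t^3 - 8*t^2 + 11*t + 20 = (t + 1)*(t^2 - 9*t + 20) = (t - 4)*(t + 1)*(t - 5)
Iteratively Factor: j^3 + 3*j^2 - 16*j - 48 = (j - 4)*(j^2 + 7*j + 12) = (j - 4)*(j + 3)*(j + 4)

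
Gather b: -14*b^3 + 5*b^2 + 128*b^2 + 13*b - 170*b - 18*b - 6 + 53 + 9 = -14*b^3 + 133*b^2 - 175*b + 56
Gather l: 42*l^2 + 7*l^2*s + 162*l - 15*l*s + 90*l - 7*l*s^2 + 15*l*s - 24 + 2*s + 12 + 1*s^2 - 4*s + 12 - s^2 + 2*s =l^2*(7*s + 42) + l*(252 - 7*s^2)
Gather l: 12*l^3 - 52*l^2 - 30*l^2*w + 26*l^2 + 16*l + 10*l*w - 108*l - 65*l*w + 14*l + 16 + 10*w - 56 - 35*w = 12*l^3 + l^2*(-30*w - 26) + l*(-55*w - 78) - 25*w - 40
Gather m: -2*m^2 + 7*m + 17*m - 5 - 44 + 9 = -2*m^2 + 24*m - 40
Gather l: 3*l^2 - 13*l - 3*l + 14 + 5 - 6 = 3*l^2 - 16*l + 13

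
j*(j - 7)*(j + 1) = j^3 - 6*j^2 - 7*j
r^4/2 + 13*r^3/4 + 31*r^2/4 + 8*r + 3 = (r/2 + 1)*(r + 1)*(r + 3/2)*(r + 2)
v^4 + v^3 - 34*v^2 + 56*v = v*(v - 4)*(v - 2)*(v + 7)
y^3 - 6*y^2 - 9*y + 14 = (y - 7)*(y - 1)*(y + 2)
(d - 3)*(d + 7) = d^2 + 4*d - 21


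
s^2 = s^2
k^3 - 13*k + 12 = (k - 3)*(k - 1)*(k + 4)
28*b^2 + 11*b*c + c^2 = (4*b + c)*(7*b + c)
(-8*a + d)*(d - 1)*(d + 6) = -8*a*d^2 - 40*a*d + 48*a + d^3 + 5*d^2 - 6*d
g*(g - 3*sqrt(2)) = g^2 - 3*sqrt(2)*g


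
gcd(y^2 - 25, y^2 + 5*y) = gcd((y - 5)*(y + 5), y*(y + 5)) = y + 5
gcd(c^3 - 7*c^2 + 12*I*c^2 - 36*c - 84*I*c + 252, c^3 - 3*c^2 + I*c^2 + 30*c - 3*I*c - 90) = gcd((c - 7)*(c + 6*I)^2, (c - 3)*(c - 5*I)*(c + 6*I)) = c + 6*I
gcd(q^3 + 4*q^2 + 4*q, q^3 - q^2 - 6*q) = q^2 + 2*q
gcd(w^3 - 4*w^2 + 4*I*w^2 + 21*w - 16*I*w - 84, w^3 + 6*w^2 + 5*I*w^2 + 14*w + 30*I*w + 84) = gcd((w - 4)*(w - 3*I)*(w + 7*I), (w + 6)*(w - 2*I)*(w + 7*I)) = w + 7*I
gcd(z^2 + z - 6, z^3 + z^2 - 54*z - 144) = z + 3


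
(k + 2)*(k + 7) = k^2 + 9*k + 14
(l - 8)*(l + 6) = l^2 - 2*l - 48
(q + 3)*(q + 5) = q^2 + 8*q + 15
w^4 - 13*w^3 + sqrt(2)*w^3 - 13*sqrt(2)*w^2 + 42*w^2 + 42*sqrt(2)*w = w*(w - 7)*(w - 6)*(w + sqrt(2))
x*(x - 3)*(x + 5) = x^3 + 2*x^2 - 15*x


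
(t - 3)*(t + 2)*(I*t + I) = I*t^3 - 7*I*t - 6*I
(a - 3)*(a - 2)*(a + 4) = a^3 - a^2 - 14*a + 24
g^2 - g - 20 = (g - 5)*(g + 4)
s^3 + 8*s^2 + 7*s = s*(s + 1)*(s + 7)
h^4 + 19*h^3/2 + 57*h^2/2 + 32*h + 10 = (h + 1/2)*(h + 2)^2*(h + 5)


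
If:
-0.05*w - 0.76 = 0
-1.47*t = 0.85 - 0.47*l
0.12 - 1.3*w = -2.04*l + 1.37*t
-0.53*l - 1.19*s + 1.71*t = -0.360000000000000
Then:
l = -12.90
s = -0.71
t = -4.70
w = -15.20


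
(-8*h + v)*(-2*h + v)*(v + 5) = 16*h^2*v + 80*h^2 - 10*h*v^2 - 50*h*v + v^3 + 5*v^2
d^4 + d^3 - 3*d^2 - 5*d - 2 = (d - 2)*(d + 1)^3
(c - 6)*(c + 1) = c^2 - 5*c - 6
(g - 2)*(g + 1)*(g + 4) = g^3 + 3*g^2 - 6*g - 8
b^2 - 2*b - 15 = (b - 5)*(b + 3)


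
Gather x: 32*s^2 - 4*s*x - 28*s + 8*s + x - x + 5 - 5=32*s^2 - 4*s*x - 20*s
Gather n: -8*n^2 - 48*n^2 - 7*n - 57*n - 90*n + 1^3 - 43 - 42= -56*n^2 - 154*n - 84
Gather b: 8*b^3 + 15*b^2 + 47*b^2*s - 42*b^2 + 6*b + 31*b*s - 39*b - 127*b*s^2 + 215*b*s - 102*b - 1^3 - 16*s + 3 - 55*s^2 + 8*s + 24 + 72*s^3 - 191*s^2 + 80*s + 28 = 8*b^3 + b^2*(47*s - 27) + b*(-127*s^2 + 246*s - 135) + 72*s^3 - 246*s^2 + 72*s + 54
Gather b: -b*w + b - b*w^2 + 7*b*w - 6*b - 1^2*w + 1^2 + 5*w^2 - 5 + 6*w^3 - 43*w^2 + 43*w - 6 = b*(-w^2 + 6*w - 5) + 6*w^3 - 38*w^2 + 42*w - 10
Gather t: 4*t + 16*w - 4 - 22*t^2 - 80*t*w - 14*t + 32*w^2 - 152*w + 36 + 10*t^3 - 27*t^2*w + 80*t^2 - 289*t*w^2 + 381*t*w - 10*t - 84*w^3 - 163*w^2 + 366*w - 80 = 10*t^3 + t^2*(58 - 27*w) + t*(-289*w^2 + 301*w - 20) - 84*w^3 - 131*w^2 + 230*w - 48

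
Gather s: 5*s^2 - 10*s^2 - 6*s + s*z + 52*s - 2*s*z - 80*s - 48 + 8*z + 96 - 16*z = -5*s^2 + s*(-z - 34) - 8*z + 48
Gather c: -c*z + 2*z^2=-c*z + 2*z^2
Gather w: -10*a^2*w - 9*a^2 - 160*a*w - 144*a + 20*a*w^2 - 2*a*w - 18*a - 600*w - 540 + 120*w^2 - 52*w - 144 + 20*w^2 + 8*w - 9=-9*a^2 - 162*a + w^2*(20*a + 140) + w*(-10*a^2 - 162*a - 644) - 693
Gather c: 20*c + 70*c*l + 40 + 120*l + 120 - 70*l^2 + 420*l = c*(70*l + 20) - 70*l^2 + 540*l + 160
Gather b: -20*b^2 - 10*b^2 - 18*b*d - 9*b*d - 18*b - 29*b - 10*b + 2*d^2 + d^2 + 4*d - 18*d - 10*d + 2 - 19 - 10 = -30*b^2 + b*(-27*d - 57) + 3*d^2 - 24*d - 27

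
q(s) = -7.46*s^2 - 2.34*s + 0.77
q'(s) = -14.92*s - 2.34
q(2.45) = -49.74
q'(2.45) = -38.89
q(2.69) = -59.51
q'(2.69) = -42.47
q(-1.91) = -21.98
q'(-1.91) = 26.16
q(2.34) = -45.55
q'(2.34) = -37.25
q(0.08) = 0.54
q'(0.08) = -3.53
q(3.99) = -127.33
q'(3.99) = -61.87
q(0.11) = 0.42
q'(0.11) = -3.98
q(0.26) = -0.34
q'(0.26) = -6.22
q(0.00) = 0.77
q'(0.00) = -2.34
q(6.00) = -281.83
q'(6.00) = -91.86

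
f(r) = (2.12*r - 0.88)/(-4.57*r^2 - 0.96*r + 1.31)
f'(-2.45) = 0.14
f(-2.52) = 0.25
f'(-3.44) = 0.06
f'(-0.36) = 5.38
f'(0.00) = 1.13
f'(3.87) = 0.02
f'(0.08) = 0.93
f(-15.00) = 0.03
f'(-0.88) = 8.62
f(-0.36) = -1.55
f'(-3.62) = 0.05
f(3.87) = -0.10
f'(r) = (2.12*r - 0.88)*(9.14*r + 0.96)/(-4.57*r^2 - 0.96*r + 1.31)^2 + 2.12/(-4.57*r^2 - 0.96*r + 1.31)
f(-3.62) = 0.16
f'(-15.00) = 0.00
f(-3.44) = 0.17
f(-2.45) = 0.26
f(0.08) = -0.59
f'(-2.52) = 0.13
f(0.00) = -0.67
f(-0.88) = 1.98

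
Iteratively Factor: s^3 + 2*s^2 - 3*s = (s)*(s^2 + 2*s - 3) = s*(s - 1)*(s + 3)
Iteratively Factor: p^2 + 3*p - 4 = (p - 1)*(p + 4)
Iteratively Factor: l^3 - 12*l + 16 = (l - 2)*(l^2 + 2*l - 8) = (l - 2)*(l + 4)*(l - 2)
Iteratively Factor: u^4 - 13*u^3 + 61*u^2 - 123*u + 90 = (u - 3)*(u^3 - 10*u^2 + 31*u - 30) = (u - 3)*(u - 2)*(u^2 - 8*u + 15) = (u - 3)^2*(u - 2)*(u - 5)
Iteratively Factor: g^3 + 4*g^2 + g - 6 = (g + 3)*(g^2 + g - 2) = (g - 1)*(g + 3)*(g + 2)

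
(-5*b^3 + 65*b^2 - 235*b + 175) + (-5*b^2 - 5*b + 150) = -5*b^3 + 60*b^2 - 240*b + 325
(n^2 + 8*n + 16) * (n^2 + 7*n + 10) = n^4 + 15*n^3 + 82*n^2 + 192*n + 160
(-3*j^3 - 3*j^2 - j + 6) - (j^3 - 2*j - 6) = -4*j^3 - 3*j^2 + j + 12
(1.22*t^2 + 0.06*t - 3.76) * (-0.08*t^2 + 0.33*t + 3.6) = -0.0976*t^4 + 0.3978*t^3 + 4.7126*t^2 - 1.0248*t - 13.536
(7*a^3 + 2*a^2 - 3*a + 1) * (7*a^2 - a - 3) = 49*a^5 + 7*a^4 - 44*a^3 + 4*a^2 + 8*a - 3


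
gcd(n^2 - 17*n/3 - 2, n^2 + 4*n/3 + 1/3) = n + 1/3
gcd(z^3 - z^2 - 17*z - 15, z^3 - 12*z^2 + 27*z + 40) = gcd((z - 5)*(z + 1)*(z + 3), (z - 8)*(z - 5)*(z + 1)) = z^2 - 4*z - 5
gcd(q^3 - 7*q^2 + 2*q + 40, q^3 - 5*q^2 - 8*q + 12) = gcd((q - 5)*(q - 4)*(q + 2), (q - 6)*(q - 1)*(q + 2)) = q + 2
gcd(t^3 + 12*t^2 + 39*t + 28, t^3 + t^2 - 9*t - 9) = t + 1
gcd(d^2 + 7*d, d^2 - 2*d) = d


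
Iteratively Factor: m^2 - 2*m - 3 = (m - 3)*(m + 1)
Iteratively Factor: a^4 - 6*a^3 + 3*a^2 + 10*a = (a - 2)*(a^3 - 4*a^2 - 5*a) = (a - 2)*(a + 1)*(a^2 - 5*a) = a*(a - 2)*(a + 1)*(a - 5)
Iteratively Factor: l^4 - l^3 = (l)*(l^3 - l^2) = l^2*(l^2 - l) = l^2*(l - 1)*(l)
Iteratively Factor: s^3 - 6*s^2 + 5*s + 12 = (s + 1)*(s^2 - 7*s + 12) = (s - 3)*(s + 1)*(s - 4)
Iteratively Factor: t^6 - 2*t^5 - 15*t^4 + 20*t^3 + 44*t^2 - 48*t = (t - 1)*(t^5 - t^4 - 16*t^3 + 4*t^2 + 48*t) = (t - 4)*(t - 1)*(t^4 + 3*t^3 - 4*t^2 - 12*t) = (t - 4)*(t - 2)*(t - 1)*(t^3 + 5*t^2 + 6*t) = (t - 4)*(t - 2)*(t - 1)*(t + 3)*(t^2 + 2*t) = t*(t - 4)*(t - 2)*(t - 1)*(t + 3)*(t + 2)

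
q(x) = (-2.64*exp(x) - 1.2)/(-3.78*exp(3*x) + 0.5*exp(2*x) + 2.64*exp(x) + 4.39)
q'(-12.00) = 0.00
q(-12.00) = -0.27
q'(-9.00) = 0.00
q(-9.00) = -0.27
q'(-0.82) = -0.19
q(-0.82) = -0.44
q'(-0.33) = -0.58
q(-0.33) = -0.60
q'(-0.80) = -0.19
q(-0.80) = -0.45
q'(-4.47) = -0.00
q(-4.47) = -0.28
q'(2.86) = -0.00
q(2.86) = 0.00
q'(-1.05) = -0.13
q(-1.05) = -0.41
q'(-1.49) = -0.08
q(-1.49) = -0.36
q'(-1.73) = -0.07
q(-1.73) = -0.34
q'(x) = (-2.64*exp(x) - 1.2)*(11.34*exp(3*x) - 1.0*exp(2*x) - 2.64*exp(x))/(-3.78*exp(3*x) + 0.5*exp(2*x) + 2.64*exp(x) + 4.39)^2 - 2.64*exp(x)/(-3.78*exp(3*x) + 0.5*exp(2*x) + 2.64*exp(x) + 4.39) = (-19.9584*exp(3*x) - 12.288*exp(2*x) + 1.2*exp(x) - 8.4216)*exp(x)/(14.2884*exp(6*x) - 3.78*exp(5*x) - 19.7084*exp(4*x) - 30.5484*exp(3*x) + 11.3596*exp(2*x) + 23.1792*exp(x) + 19.2721)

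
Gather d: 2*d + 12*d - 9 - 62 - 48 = 14*d - 119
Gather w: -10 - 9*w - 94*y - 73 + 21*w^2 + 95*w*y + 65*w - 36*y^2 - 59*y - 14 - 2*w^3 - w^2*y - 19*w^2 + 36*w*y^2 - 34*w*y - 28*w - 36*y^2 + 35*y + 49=-2*w^3 + w^2*(2 - y) + w*(36*y^2 + 61*y + 28) - 72*y^2 - 118*y - 48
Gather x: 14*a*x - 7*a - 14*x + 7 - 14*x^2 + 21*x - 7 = -7*a - 14*x^2 + x*(14*a + 7)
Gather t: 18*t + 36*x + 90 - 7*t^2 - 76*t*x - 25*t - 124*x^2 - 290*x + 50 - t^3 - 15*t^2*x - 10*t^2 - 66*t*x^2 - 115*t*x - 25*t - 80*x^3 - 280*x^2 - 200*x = -t^3 + t^2*(-15*x - 17) + t*(-66*x^2 - 191*x - 32) - 80*x^3 - 404*x^2 - 454*x + 140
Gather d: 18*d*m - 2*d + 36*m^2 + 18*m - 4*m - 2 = d*(18*m - 2) + 36*m^2 + 14*m - 2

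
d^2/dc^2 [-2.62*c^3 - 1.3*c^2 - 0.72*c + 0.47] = -15.72*c - 2.6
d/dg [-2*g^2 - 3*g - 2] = -4*g - 3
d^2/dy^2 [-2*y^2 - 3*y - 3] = -4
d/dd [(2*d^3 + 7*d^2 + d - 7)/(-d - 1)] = (-4*d^3 - 13*d^2 - 14*d - 8)/(d^2 + 2*d + 1)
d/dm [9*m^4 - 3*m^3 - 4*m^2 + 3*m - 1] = 36*m^3 - 9*m^2 - 8*m + 3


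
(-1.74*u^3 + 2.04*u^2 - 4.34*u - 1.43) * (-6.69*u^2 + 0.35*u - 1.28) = 11.6406*u^5 - 14.2566*u^4 + 31.9758*u^3 + 5.4365*u^2 + 5.0547*u + 1.8304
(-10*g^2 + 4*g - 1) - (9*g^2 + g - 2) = -19*g^2 + 3*g + 1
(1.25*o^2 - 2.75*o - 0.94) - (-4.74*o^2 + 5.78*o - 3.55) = 5.99*o^2 - 8.53*o + 2.61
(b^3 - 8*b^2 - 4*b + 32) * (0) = 0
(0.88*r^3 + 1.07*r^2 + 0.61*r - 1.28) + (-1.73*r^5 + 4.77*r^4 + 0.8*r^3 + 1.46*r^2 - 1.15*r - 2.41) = -1.73*r^5 + 4.77*r^4 + 1.68*r^3 + 2.53*r^2 - 0.54*r - 3.69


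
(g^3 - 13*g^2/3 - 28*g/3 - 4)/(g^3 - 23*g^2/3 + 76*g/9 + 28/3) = 3*(g + 1)/(3*g - 7)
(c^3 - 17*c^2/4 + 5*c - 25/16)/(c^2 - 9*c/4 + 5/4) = (c^2 - 3*c + 5/4)/(c - 1)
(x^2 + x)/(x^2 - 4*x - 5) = x/(x - 5)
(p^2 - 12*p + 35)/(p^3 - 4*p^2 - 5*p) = (p - 7)/(p*(p + 1))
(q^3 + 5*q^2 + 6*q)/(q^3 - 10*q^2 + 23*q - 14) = q*(q^2 + 5*q + 6)/(q^3 - 10*q^2 + 23*q - 14)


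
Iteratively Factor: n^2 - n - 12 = (n + 3)*(n - 4)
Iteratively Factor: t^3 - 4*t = (t + 2)*(t^2 - 2*t) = t*(t + 2)*(t - 2)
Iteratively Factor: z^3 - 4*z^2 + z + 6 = (z - 3)*(z^2 - z - 2) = (z - 3)*(z + 1)*(z - 2)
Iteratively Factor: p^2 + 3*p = (p)*(p + 3)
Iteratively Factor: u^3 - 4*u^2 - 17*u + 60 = (u + 4)*(u^2 - 8*u + 15) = (u - 3)*(u + 4)*(u - 5)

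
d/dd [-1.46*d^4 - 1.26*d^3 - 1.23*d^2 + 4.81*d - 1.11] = -5.84*d^3 - 3.78*d^2 - 2.46*d + 4.81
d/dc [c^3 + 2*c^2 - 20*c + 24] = 3*c^2 + 4*c - 20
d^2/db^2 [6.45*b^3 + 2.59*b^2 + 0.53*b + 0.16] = 38.7*b + 5.18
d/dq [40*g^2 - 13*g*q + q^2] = -13*g + 2*q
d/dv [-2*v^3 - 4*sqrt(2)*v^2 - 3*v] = -6*v^2 - 8*sqrt(2)*v - 3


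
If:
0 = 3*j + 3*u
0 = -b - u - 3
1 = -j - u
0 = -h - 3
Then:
No Solution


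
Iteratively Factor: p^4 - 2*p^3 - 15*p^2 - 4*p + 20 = (p + 2)*(p^3 - 4*p^2 - 7*p + 10) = (p - 5)*(p + 2)*(p^2 + p - 2) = (p - 5)*(p + 2)^2*(p - 1)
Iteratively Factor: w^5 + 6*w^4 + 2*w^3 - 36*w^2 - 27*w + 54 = (w + 3)*(w^4 + 3*w^3 - 7*w^2 - 15*w + 18) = (w - 1)*(w + 3)*(w^3 + 4*w^2 - 3*w - 18) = (w - 2)*(w - 1)*(w + 3)*(w^2 + 6*w + 9) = (w - 2)*(w - 1)*(w + 3)^2*(w + 3)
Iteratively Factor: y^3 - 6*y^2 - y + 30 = (y - 3)*(y^2 - 3*y - 10) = (y - 3)*(y + 2)*(y - 5)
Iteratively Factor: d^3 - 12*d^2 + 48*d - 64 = (d - 4)*(d^2 - 8*d + 16) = (d - 4)^2*(d - 4)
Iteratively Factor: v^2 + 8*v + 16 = (v + 4)*(v + 4)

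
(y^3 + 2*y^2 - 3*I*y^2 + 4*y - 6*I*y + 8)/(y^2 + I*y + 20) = (y^2 + y*(2 + I) + 2*I)/(y + 5*I)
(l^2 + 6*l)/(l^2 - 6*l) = (l + 6)/(l - 6)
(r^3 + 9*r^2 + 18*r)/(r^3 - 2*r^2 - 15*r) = (r + 6)/(r - 5)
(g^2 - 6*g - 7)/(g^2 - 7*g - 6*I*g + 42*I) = (g + 1)/(g - 6*I)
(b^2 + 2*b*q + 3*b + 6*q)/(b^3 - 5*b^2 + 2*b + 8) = (b^2 + 2*b*q + 3*b + 6*q)/(b^3 - 5*b^2 + 2*b + 8)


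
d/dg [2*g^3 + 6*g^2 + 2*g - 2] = 6*g^2 + 12*g + 2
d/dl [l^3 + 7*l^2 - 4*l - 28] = 3*l^2 + 14*l - 4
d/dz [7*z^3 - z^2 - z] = 21*z^2 - 2*z - 1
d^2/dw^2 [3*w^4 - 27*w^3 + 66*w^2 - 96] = 36*w^2 - 162*w + 132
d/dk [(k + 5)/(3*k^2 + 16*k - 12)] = (3*k^2 + 16*k - 2*(k + 5)*(3*k + 8) - 12)/(3*k^2 + 16*k - 12)^2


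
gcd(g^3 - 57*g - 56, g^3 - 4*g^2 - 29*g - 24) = g^2 - 7*g - 8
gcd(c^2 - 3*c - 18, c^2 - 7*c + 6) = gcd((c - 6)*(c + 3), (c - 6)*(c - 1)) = c - 6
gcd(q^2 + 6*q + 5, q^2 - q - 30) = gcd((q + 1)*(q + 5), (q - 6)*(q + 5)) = q + 5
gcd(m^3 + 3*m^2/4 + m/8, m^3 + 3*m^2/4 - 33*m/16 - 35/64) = m + 1/4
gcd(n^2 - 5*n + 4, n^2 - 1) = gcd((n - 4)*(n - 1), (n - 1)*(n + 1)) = n - 1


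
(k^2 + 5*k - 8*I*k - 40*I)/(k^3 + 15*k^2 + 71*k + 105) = (k - 8*I)/(k^2 + 10*k + 21)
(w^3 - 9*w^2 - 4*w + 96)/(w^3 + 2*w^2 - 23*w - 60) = (w^2 - 12*w + 32)/(w^2 - w - 20)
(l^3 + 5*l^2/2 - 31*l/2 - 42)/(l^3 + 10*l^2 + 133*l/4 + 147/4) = 2*(l - 4)/(2*l + 7)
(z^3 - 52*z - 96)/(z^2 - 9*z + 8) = (z^2 + 8*z + 12)/(z - 1)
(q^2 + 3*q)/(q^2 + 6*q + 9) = q/(q + 3)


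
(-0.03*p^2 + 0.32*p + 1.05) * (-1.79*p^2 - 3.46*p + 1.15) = 0.0537*p^4 - 0.469*p^3 - 3.0212*p^2 - 3.265*p + 1.2075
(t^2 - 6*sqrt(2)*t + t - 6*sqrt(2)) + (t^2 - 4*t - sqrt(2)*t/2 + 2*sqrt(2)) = 2*t^2 - 13*sqrt(2)*t/2 - 3*t - 4*sqrt(2)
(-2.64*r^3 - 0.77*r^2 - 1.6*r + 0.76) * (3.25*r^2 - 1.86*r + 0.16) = -8.58*r^5 + 2.4079*r^4 - 4.1902*r^3 + 5.3228*r^2 - 1.6696*r + 0.1216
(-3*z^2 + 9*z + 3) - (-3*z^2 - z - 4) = 10*z + 7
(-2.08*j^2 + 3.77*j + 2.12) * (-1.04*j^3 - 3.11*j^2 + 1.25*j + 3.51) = 2.1632*j^5 + 2.548*j^4 - 16.5295*j^3 - 9.1815*j^2 + 15.8827*j + 7.4412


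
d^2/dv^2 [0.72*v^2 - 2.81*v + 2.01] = 1.44000000000000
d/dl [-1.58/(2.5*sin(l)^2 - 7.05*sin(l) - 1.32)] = (7.9*sin(l) - 11.139)*cos(l)/(-2.5*sin(l)^2 + 7.05*sin(l) + 1.32)^2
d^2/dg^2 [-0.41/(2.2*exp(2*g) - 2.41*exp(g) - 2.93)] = ((3.608*exp(g) - 0.9881)*(-2.2*exp(2*g) + 2.41*exp(g) + 2.93) + 0.41*(4.4*exp(g) - 2.41)*(8.8*exp(g) - 4.82)*exp(g))*exp(g)/(-2.2*exp(2*g) + 2.41*exp(g) + 2.93)^3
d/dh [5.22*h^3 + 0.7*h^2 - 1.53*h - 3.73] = 15.66*h^2 + 1.4*h - 1.53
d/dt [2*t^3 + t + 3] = 6*t^2 + 1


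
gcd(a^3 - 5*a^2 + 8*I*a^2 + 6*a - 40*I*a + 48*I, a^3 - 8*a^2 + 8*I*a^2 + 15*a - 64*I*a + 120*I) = a^2 + a*(-3 + 8*I) - 24*I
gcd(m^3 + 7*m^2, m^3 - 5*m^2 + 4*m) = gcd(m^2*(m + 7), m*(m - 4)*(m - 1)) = m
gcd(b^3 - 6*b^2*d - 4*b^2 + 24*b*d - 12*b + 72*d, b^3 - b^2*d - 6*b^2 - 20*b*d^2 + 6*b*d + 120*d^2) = b - 6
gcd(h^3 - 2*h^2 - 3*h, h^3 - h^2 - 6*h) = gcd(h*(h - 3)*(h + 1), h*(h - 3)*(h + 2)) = h^2 - 3*h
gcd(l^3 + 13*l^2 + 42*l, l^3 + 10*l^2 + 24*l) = l^2 + 6*l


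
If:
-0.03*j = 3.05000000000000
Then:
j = -101.67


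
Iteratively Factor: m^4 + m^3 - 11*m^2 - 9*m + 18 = (m - 1)*(m^3 + 2*m^2 - 9*m - 18) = (m - 1)*(m + 3)*(m^2 - m - 6) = (m - 1)*(m + 2)*(m + 3)*(m - 3)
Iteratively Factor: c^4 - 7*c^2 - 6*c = (c + 2)*(c^3 - 2*c^2 - 3*c) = c*(c + 2)*(c^2 - 2*c - 3) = c*(c - 3)*(c + 2)*(c + 1)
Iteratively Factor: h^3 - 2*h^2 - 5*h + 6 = (h + 2)*(h^2 - 4*h + 3) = (h - 3)*(h + 2)*(h - 1)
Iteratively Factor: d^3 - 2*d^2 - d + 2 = (d - 1)*(d^2 - d - 2) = (d - 2)*(d - 1)*(d + 1)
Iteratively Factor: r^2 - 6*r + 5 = (r - 1)*(r - 5)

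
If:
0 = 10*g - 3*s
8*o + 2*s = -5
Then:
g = 3*s/10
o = -s/4 - 5/8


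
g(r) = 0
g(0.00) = 0.00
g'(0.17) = 0.00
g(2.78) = 0.00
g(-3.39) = 0.00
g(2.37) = 0.00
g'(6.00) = 0.00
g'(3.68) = 0.00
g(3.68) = 0.00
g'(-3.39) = 0.00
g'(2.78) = 0.00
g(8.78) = 0.00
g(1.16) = 0.00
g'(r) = 0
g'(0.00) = 0.00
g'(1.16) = 0.00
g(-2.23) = 0.00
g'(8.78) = 0.00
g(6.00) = 0.00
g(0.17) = 0.00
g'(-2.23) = 0.00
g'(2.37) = 0.00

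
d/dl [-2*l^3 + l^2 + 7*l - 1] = -6*l^2 + 2*l + 7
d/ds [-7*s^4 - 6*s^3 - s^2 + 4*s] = -28*s^3 - 18*s^2 - 2*s + 4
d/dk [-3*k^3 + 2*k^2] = k*(4 - 9*k)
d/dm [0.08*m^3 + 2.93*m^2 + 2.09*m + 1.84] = 0.24*m^2 + 5.86*m + 2.09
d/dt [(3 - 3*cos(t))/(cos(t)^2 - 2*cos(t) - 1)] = 3*(sin(t)^2 + 2*cos(t) - 4)*sin(t)/(sin(t)^2 + 2*cos(t))^2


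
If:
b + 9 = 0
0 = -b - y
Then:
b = -9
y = 9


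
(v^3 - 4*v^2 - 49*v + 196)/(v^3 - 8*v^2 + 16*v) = (v^2 - 49)/(v*(v - 4))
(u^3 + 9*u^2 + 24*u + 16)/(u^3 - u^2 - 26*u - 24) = (u + 4)/(u - 6)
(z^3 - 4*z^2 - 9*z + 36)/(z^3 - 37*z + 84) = (z + 3)/(z + 7)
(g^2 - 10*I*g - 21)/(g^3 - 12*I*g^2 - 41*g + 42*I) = 1/(g - 2*I)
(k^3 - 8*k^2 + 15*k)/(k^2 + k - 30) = k*(k - 3)/(k + 6)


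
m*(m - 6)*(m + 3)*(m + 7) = m^4 + 4*m^3 - 39*m^2 - 126*m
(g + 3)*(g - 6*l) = g^2 - 6*g*l + 3*g - 18*l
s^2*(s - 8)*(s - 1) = s^4 - 9*s^3 + 8*s^2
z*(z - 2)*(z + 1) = z^3 - z^2 - 2*z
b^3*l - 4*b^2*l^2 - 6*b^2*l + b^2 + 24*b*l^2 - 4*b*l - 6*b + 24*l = (b - 6)*(b - 4*l)*(b*l + 1)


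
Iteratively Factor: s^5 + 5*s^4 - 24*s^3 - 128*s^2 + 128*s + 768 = (s - 3)*(s^4 + 8*s^3 - 128*s - 256) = (s - 3)*(s + 4)*(s^3 + 4*s^2 - 16*s - 64) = (s - 4)*(s - 3)*(s + 4)*(s^2 + 8*s + 16) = (s - 4)*(s - 3)*(s + 4)^2*(s + 4)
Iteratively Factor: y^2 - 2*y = (y)*(y - 2)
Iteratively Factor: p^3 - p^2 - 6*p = (p - 3)*(p^2 + 2*p) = p*(p - 3)*(p + 2)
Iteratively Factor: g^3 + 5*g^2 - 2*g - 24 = (g + 4)*(g^2 + g - 6) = (g + 3)*(g + 4)*(g - 2)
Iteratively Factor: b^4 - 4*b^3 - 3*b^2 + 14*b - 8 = (b + 2)*(b^3 - 6*b^2 + 9*b - 4) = (b - 1)*(b + 2)*(b^2 - 5*b + 4) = (b - 4)*(b - 1)*(b + 2)*(b - 1)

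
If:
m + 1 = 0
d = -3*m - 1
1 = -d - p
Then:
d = 2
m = -1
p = -3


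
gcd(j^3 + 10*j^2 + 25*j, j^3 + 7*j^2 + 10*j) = j^2 + 5*j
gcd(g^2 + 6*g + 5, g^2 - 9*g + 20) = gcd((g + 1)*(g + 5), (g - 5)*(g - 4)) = 1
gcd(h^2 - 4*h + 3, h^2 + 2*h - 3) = h - 1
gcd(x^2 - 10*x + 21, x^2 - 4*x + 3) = x - 3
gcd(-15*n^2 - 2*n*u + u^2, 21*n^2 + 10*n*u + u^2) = 3*n + u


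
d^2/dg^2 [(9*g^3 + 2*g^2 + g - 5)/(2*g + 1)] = 2*(36*g^3 + 54*g^2 + 27*g - 20)/(8*g^3 + 12*g^2 + 6*g + 1)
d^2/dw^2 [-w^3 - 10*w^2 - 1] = -6*w - 20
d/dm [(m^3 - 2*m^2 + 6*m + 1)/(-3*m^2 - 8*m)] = (-3*m^4 - 16*m^3 + 34*m^2 + 6*m + 8)/(m^2*(9*m^2 + 48*m + 64))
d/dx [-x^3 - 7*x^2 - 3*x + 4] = -3*x^2 - 14*x - 3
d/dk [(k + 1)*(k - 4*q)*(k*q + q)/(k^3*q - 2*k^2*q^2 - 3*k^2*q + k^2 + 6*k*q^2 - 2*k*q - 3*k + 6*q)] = q*(k + 1)*((k + 1)*(k - 4*q)*(-3*k^2*q + 4*k*q^2 + 6*k*q - 2*k - 6*q^2 + 2*q + 3) + (3*k - 8*q + 1)*(k^3*q - 2*k^2*q^2 - 3*k^2*q + k^2 + 6*k*q^2 - 2*k*q - 3*k + 6*q))/(k^3*q - 2*k^2*q^2 - 3*k^2*q + k^2 + 6*k*q^2 - 2*k*q - 3*k + 6*q)^2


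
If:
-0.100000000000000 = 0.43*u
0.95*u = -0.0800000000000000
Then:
No Solution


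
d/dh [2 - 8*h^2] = -16*h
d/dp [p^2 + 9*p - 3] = 2*p + 9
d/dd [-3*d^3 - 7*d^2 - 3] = d*(-9*d - 14)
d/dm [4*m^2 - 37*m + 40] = 8*m - 37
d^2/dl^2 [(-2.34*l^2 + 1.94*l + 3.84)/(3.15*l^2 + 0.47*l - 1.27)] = (45.42804*l^3 + 172.44738*l^2 + 80.67654*l + 27.187952)/(31.255875*l^6 + 13.990725*l^5 - 35.71722*l^4 - 11.177587*l^3 + 14.400276*l^2 + 2.274189*l - 2.048383)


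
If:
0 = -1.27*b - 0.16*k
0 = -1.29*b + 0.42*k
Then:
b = 0.00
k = 0.00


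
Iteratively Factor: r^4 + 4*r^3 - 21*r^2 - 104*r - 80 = (r + 4)*(r^3 - 21*r - 20) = (r - 5)*(r + 4)*(r^2 + 5*r + 4) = (r - 5)*(r + 4)^2*(r + 1)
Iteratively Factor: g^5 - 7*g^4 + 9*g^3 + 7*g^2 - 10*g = (g - 1)*(g^4 - 6*g^3 + 3*g^2 + 10*g) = (g - 1)*(g + 1)*(g^3 - 7*g^2 + 10*g) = g*(g - 1)*(g + 1)*(g^2 - 7*g + 10) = g*(g - 2)*(g - 1)*(g + 1)*(g - 5)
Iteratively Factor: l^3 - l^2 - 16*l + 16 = (l - 1)*(l^2 - 16) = (l - 1)*(l + 4)*(l - 4)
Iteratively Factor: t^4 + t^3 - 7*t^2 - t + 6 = (t - 1)*(t^3 + 2*t^2 - 5*t - 6) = (t - 1)*(t + 1)*(t^2 + t - 6) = (t - 1)*(t + 1)*(t + 3)*(t - 2)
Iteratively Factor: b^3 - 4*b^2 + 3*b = (b - 1)*(b^2 - 3*b) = b*(b - 1)*(b - 3)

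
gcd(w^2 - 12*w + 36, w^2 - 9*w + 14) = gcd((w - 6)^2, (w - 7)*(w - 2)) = 1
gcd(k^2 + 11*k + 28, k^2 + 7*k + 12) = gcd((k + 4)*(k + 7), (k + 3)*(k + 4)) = k + 4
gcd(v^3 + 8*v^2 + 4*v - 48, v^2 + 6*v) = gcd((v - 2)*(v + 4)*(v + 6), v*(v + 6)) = v + 6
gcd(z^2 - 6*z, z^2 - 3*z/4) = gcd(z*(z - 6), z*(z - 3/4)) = z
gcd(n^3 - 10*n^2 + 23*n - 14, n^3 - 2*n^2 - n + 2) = n^2 - 3*n + 2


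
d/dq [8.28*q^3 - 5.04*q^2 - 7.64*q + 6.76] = 24.84*q^2 - 10.08*q - 7.64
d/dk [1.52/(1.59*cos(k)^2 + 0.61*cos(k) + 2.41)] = (4.8336*cos(k) + 0.9272)*sin(k)/(1.59*cos(k)^2 + 0.61*cos(k) + 2.41)^2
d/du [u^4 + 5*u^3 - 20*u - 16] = 4*u^3 + 15*u^2 - 20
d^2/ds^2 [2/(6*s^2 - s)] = 4*(-6*s*(6*s - 1) + (12*s - 1)^2)/(s^3*(6*s - 1)^3)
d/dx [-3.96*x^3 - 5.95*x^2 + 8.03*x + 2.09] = -11.88*x^2 - 11.9*x + 8.03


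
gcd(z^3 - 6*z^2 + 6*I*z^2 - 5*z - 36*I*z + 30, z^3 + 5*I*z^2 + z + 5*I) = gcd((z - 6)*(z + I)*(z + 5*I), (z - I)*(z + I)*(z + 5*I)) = z^2 + 6*I*z - 5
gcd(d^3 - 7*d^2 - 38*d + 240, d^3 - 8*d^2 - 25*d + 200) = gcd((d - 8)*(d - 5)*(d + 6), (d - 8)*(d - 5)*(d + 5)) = d^2 - 13*d + 40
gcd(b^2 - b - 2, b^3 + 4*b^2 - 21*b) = 1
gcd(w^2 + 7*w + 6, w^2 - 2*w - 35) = 1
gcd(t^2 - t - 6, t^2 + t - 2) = t + 2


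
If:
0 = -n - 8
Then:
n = -8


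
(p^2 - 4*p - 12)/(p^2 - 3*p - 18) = (p + 2)/(p + 3)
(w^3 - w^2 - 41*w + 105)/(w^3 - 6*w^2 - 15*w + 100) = (w^2 + 4*w - 21)/(w^2 - w - 20)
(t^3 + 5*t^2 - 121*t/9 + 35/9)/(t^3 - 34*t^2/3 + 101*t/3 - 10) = (3*t^2 + 16*t - 35)/(3*(t^2 - 11*t + 30))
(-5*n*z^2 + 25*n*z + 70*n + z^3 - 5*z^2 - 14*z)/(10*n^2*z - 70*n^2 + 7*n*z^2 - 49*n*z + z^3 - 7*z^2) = (-5*n*z - 10*n + z^2 + 2*z)/(10*n^2 + 7*n*z + z^2)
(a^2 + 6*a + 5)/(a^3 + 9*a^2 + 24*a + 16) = (a + 5)/(a^2 + 8*a + 16)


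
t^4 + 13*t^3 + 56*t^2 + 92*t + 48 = (t + 1)*(t + 2)*(t + 4)*(t + 6)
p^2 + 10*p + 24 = (p + 4)*(p + 6)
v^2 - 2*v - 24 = (v - 6)*(v + 4)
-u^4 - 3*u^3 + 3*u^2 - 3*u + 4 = (u + 4)*(u - I)*(-I*u + 1)*(-I*u + I)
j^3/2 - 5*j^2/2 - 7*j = j*(j/2 + 1)*(j - 7)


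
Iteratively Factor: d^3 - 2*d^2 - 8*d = (d)*(d^2 - 2*d - 8) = d*(d - 4)*(d + 2)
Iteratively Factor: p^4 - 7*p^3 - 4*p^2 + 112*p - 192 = (p - 3)*(p^3 - 4*p^2 - 16*p + 64) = (p - 3)*(p + 4)*(p^2 - 8*p + 16) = (p - 4)*(p - 3)*(p + 4)*(p - 4)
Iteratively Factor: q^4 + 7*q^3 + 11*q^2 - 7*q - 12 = (q + 3)*(q^3 + 4*q^2 - q - 4) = (q + 3)*(q + 4)*(q^2 - 1) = (q - 1)*(q + 3)*(q + 4)*(q + 1)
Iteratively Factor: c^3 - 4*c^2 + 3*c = (c - 1)*(c^2 - 3*c) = (c - 3)*(c - 1)*(c)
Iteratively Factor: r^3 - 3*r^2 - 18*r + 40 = (r - 5)*(r^2 + 2*r - 8) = (r - 5)*(r - 2)*(r + 4)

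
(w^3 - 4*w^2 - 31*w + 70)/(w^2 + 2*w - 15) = (w^2 - 9*w + 14)/(w - 3)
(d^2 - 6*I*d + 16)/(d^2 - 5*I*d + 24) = (d + 2*I)/(d + 3*I)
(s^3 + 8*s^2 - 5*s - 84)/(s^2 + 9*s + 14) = (s^2 + s - 12)/(s + 2)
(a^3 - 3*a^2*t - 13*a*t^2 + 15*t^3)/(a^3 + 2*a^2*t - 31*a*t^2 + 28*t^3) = (-a^2 + 2*a*t + 15*t^2)/(-a^2 - 3*a*t + 28*t^2)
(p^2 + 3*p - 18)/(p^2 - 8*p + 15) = (p + 6)/(p - 5)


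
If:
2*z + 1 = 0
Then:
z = -1/2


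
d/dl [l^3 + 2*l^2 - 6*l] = 3*l^2 + 4*l - 6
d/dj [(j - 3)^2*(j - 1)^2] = 4*(j - 3)*(j - 2)*(j - 1)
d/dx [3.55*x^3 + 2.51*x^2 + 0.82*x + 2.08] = 10.65*x^2 + 5.02*x + 0.82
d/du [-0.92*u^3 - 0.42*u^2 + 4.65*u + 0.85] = -2.76*u^2 - 0.84*u + 4.65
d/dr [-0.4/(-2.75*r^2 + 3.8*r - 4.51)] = (1.52 - 2.2*r)/(2.75*r^2 - 3.8*r + 4.51)^2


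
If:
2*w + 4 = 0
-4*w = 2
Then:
No Solution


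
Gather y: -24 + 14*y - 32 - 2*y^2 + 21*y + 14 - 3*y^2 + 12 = -5*y^2 + 35*y - 30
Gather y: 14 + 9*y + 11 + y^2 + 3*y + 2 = y^2 + 12*y + 27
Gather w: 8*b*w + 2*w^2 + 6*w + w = 2*w^2 + w*(8*b + 7)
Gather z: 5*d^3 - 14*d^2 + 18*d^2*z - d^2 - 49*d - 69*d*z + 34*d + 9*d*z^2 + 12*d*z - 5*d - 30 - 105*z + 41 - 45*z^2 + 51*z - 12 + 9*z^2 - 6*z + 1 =5*d^3 - 15*d^2 - 20*d + z^2*(9*d - 36) + z*(18*d^2 - 57*d - 60)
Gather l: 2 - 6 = -4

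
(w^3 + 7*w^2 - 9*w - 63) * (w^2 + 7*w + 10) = w^5 + 14*w^4 + 50*w^3 - 56*w^2 - 531*w - 630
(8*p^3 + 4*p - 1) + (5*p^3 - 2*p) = 13*p^3 + 2*p - 1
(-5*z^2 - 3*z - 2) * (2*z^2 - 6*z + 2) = -10*z^4 + 24*z^3 + 4*z^2 + 6*z - 4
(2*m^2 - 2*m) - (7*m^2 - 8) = -5*m^2 - 2*m + 8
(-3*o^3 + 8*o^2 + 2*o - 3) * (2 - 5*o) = 15*o^4 - 46*o^3 + 6*o^2 + 19*o - 6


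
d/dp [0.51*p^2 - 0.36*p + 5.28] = 1.02*p - 0.36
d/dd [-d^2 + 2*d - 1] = 2 - 2*d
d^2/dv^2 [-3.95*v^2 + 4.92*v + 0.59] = -7.90000000000000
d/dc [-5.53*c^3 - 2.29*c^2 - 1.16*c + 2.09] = -16.59*c^2 - 4.58*c - 1.16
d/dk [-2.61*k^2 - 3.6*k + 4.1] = -5.22*k - 3.6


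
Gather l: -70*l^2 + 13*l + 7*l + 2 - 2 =-70*l^2 + 20*l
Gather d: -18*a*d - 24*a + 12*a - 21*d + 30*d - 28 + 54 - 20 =-12*a + d*(9 - 18*a) + 6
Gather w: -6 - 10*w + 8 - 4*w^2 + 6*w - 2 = -4*w^2 - 4*w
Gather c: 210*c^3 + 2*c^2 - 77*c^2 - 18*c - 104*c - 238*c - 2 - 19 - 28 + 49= 210*c^3 - 75*c^2 - 360*c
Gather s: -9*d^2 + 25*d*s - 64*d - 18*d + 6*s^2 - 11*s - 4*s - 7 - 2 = -9*d^2 - 82*d + 6*s^2 + s*(25*d - 15) - 9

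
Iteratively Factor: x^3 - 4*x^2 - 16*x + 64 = (x - 4)*(x^2 - 16) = (x - 4)*(x + 4)*(x - 4)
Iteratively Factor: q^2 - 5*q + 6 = (q - 2)*(q - 3)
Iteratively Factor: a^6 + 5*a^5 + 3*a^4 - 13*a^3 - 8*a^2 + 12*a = (a - 1)*(a^5 + 6*a^4 + 9*a^3 - 4*a^2 - 12*a) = (a - 1)*(a + 3)*(a^4 + 3*a^3 - 4*a) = (a - 1)*(a + 2)*(a + 3)*(a^3 + a^2 - 2*a) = a*(a - 1)*(a + 2)*(a + 3)*(a^2 + a - 2) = a*(a - 1)*(a + 2)^2*(a + 3)*(a - 1)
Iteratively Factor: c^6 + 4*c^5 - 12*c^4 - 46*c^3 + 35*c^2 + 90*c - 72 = (c + 3)*(c^5 + c^4 - 15*c^3 - c^2 + 38*c - 24) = (c + 3)*(c + 4)*(c^4 - 3*c^3 - 3*c^2 + 11*c - 6) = (c + 2)*(c + 3)*(c + 4)*(c^3 - 5*c^2 + 7*c - 3) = (c - 1)*(c + 2)*(c + 3)*(c + 4)*(c^2 - 4*c + 3) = (c - 1)^2*(c + 2)*(c + 3)*(c + 4)*(c - 3)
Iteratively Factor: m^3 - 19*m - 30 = (m + 3)*(m^2 - 3*m - 10) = (m + 2)*(m + 3)*(m - 5)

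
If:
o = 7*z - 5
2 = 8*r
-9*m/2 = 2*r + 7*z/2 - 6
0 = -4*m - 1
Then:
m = -1/4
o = 33/4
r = 1/4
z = 53/28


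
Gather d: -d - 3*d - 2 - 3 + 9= 4 - 4*d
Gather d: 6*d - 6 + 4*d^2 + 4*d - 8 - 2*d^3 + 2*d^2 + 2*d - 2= -2*d^3 + 6*d^2 + 12*d - 16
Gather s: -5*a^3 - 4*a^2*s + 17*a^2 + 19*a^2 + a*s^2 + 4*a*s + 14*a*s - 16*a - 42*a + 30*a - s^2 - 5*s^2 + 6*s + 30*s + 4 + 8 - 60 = -5*a^3 + 36*a^2 - 28*a + s^2*(a - 6) + s*(-4*a^2 + 18*a + 36) - 48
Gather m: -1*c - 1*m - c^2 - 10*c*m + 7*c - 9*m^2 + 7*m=-c^2 + 6*c - 9*m^2 + m*(6 - 10*c)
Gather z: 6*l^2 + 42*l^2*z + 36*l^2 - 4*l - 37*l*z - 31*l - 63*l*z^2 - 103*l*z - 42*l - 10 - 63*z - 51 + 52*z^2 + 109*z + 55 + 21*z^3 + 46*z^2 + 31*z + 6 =42*l^2 - 77*l + 21*z^3 + z^2*(98 - 63*l) + z*(42*l^2 - 140*l + 77)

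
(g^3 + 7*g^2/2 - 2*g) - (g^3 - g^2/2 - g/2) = 4*g^2 - 3*g/2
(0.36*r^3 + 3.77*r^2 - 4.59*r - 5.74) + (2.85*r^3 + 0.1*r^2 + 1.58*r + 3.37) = 3.21*r^3 + 3.87*r^2 - 3.01*r - 2.37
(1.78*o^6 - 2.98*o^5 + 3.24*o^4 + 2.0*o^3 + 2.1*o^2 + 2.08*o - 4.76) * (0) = 0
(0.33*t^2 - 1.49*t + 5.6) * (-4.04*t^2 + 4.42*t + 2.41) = -1.3332*t^4 + 7.4782*t^3 - 28.4145*t^2 + 21.1611*t + 13.496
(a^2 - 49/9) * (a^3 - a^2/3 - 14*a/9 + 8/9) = a^5 - a^4/3 - 7*a^3 + 73*a^2/27 + 686*a/81 - 392/81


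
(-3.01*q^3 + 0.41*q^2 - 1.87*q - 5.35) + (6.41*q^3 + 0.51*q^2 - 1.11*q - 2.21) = 3.4*q^3 + 0.92*q^2 - 2.98*q - 7.56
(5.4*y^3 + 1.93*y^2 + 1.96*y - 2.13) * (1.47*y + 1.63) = 7.938*y^4 + 11.6391*y^3 + 6.0271*y^2 + 0.0636999999999999*y - 3.4719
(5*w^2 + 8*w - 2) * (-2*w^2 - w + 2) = -10*w^4 - 21*w^3 + 6*w^2 + 18*w - 4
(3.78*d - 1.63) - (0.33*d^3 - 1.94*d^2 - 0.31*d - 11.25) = -0.33*d^3 + 1.94*d^2 + 4.09*d + 9.62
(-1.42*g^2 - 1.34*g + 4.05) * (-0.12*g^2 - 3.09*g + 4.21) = 0.1704*g^4 + 4.5486*g^3 - 2.3236*g^2 - 18.1559*g + 17.0505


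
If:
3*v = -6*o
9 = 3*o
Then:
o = 3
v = -6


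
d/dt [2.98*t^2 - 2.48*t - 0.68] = 5.96*t - 2.48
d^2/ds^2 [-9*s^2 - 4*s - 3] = -18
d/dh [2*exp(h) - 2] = 2*exp(h)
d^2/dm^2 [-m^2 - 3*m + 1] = -2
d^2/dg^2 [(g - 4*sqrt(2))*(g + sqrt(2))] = 2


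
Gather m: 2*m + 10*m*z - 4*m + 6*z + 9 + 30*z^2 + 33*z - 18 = m*(10*z - 2) + 30*z^2 + 39*z - 9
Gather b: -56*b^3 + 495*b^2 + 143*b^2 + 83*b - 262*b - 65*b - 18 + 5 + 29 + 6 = -56*b^3 + 638*b^2 - 244*b + 22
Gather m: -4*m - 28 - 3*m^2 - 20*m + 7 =-3*m^2 - 24*m - 21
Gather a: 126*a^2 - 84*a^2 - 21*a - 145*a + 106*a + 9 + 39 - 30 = 42*a^2 - 60*a + 18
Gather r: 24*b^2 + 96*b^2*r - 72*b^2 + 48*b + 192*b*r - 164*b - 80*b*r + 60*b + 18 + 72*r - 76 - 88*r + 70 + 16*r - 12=-48*b^2 - 56*b + r*(96*b^2 + 112*b)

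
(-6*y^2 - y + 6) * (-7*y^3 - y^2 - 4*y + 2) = 42*y^5 + 13*y^4 - 17*y^3 - 14*y^2 - 26*y + 12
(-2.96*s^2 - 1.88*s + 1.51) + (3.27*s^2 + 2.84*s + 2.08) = 0.31*s^2 + 0.96*s + 3.59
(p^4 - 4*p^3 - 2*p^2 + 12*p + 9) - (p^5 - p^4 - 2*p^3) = -p^5 + 2*p^4 - 2*p^3 - 2*p^2 + 12*p + 9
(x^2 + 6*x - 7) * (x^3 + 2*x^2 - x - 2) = x^5 + 8*x^4 + 4*x^3 - 22*x^2 - 5*x + 14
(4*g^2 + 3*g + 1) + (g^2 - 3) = 5*g^2 + 3*g - 2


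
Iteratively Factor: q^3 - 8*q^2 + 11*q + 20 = (q - 4)*(q^2 - 4*q - 5) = (q - 4)*(q + 1)*(q - 5)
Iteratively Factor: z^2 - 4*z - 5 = (z - 5)*(z + 1)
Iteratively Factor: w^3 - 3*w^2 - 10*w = (w)*(w^2 - 3*w - 10) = w*(w - 5)*(w + 2)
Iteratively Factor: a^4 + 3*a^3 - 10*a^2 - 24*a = (a + 4)*(a^3 - a^2 - 6*a) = (a - 3)*(a + 4)*(a^2 + 2*a) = a*(a - 3)*(a + 4)*(a + 2)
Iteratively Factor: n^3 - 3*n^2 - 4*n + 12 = (n - 2)*(n^2 - n - 6) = (n - 2)*(n + 2)*(n - 3)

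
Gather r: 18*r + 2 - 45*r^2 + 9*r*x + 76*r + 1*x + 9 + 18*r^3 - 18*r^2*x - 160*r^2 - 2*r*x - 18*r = 18*r^3 + r^2*(-18*x - 205) + r*(7*x + 76) + x + 11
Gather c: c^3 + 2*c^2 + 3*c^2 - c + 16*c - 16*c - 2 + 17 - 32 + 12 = c^3 + 5*c^2 - c - 5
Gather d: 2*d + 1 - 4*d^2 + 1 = -4*d^2 + 2*d + 2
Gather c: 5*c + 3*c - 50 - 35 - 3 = 8*c - 88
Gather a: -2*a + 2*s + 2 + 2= -2*a + 2*s + 4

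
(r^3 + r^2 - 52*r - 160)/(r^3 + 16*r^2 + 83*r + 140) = (r - 8)/(r + 7)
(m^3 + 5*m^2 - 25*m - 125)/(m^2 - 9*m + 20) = (m^2 + 10*m + 25)/(m - 4)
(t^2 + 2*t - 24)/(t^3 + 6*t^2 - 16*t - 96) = 1/(t + 4)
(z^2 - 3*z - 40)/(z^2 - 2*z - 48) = (z + 5)/(z + 6)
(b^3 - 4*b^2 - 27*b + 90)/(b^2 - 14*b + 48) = (b^2 + 2*b - 15)/(b - 8)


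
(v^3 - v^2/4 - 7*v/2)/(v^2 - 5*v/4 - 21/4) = v*(v - 2)/(v - 3)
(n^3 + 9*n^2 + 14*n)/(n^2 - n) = (n^2 + 9*n + 14)/(n - 1)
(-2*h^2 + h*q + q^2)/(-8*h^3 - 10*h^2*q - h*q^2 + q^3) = (-h + q)/(-4*h^2 - 3*h*q + q^2)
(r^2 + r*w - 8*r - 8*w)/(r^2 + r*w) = (r - 8)/r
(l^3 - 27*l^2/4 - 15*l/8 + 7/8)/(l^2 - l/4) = l - 13/2 - 7/(2*l)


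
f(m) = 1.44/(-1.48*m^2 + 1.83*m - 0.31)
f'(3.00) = 0.15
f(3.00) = -0.18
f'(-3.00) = -0.04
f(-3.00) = -0.08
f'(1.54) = 3.92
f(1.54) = -1.44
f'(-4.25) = -0.02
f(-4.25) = -0.04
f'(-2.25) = -0.09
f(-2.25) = -0.12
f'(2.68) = 0.24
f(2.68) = -0.24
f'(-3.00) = -0.04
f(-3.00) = -0.08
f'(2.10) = 0.70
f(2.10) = -0.48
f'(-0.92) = -0.62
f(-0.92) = -0.44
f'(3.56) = 0.08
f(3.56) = -0.11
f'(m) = 1.44*(2.96*m - 1.83)/(-1.48*m^2 + 1.83*m - 0.31)^2 = (4.2624*m - 2.6352)/(1.48*m^2 - 1.83*m + 0.31)^2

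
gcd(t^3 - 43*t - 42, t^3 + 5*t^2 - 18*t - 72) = t + 6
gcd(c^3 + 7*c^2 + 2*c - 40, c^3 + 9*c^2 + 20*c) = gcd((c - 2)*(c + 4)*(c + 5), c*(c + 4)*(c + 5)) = c^2 + 9*c + 20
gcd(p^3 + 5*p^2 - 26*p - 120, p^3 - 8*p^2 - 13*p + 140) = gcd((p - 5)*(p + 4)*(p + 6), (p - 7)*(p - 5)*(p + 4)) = p^2 - p - 20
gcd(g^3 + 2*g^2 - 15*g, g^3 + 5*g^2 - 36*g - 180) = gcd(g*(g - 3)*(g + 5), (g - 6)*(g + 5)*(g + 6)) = g + 5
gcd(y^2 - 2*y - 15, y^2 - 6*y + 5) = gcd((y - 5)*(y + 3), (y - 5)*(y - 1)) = y - 5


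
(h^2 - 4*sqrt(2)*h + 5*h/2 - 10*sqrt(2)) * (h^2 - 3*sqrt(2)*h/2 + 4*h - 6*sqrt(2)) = h^4 - 11*sqrt(2)*h^3/2 + 13*h^3/2 - 143*sqrt(2)*h^2/4 + 22*h^2 - 55*sqrt(2)*h + 78*h + 120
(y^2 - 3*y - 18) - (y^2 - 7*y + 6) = 4*y - 24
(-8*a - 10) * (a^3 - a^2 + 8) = -8*a^4 - 2*a^3 + 10*a^2 - 64*a - 80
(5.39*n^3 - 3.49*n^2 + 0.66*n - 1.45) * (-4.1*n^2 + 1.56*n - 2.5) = -22.099*n^5 + 22.7174*n^4 - 21.6254*n^3 + 15.6996*n^2 - 3.912*n + 3.625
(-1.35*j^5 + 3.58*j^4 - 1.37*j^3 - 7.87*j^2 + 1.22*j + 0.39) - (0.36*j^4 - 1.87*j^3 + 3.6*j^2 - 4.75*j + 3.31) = -1.35*j^5 + 3.22*j^4 + 0.5*j^3 - 11.47*j^2 + 5.97*j - 2.92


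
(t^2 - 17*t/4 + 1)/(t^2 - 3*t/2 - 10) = (4*t - 1)/(2*(2*t + 5))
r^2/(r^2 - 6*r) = r/(r - 6)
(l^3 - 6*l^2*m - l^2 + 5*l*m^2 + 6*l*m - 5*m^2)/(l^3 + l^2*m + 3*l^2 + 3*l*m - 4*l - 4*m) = (l^2 - 6*l*m + 5*m^2)/(l^2 + l*m + 4*l + 4*m)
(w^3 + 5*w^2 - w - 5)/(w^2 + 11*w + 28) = (w^3 + 5*w^2 - w - 5)/(w^2 + 11*w + 28)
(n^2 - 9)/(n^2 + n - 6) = (n - 3)/(n - 2)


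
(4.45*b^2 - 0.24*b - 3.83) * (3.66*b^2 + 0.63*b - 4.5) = 16.287*b^4 + 1.9251*b^3 - 34.194*b^2 - 1.3329*b + 17.235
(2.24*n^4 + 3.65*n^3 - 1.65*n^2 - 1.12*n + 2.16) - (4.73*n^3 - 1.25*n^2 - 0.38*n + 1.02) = 2.24*n^4 - 1.08*n^3 - 0.4*n^2 - 0.74*n + 1.14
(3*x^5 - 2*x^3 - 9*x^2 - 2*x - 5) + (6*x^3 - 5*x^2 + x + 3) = 3*x^5 + 4*x^3 - 14*x^2 - x - 2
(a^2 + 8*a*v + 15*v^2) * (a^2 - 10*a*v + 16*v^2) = a^4 - 2*a^3*v - 49*a^2*v^2 - 22*a*v^3 + 240*v^4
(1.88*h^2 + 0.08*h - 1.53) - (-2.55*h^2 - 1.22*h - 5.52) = 4.43*h^2 + 1.3*h + 3.99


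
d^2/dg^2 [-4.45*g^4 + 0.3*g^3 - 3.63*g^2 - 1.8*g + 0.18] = -53.4*g^2 + 1.8*g - 7.26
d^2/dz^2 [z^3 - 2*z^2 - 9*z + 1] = 6*z - 4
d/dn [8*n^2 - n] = 16*n - 1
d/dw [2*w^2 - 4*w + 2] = 4*w - 4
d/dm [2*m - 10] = 2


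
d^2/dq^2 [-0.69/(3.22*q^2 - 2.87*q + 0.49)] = (14.308392*q^2 - 12.753132*q - 0.69*(6.44*q - 2.87)*(12.88*q - 5.74) + 2.177364)/(3.22*q^2 - 2.87*q + 0.49)^3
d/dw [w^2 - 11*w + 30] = 2*w - 11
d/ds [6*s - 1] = 6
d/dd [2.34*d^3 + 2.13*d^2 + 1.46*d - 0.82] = 7.02*d^2 + 4.26*d + 1.46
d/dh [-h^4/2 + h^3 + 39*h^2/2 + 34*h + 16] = -2*h^3 + 3*h^2 + 39*h + 34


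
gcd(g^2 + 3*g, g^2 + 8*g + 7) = 1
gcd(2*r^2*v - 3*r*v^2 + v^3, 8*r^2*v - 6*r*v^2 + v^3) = 2*r*v - v^2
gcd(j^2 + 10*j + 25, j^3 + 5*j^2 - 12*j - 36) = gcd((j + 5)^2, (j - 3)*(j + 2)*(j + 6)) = 1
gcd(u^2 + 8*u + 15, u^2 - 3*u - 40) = u + 5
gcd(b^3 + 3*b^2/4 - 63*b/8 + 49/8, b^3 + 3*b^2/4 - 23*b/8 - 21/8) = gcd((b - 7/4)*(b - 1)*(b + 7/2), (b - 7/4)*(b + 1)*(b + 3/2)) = b - 7/4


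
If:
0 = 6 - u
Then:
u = 6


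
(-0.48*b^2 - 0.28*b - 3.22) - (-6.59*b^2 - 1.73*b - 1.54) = 6.11*b^2 + 1.45*b - 1.68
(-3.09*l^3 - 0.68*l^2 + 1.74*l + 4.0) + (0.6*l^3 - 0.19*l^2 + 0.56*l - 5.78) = -2.49*l^3 - 0.87*l^2 + 2.3*l - 1.78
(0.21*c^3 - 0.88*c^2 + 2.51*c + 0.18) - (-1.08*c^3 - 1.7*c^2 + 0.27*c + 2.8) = 1.29*c^3 + 0.82*c^2 + 2.24*c - 2.62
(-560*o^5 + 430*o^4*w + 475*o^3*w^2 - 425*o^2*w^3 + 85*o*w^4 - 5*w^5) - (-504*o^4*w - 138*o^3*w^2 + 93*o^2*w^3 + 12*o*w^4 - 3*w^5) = -560*o^5 + 934*o^4*w + 613*o^3*w^2 - 518*o^2*w^3 + 73*o*w^4 - 2*w^5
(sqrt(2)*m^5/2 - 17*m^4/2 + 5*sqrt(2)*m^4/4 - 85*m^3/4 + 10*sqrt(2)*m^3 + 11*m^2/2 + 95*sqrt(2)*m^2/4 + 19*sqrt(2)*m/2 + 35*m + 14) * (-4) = -2*sqrt(2)*m^5 - 5*sqrt(2)*m^4 + 34*m^4 - 40*sqrt(2)*m^3 + 85*m^3 - 95*sqrt(2)*m^2 - 22*m^2 - 140*m - 38*sqrt(2)*m - 56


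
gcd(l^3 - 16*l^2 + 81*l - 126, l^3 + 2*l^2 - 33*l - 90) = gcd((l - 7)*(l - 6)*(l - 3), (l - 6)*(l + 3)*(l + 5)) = l - 6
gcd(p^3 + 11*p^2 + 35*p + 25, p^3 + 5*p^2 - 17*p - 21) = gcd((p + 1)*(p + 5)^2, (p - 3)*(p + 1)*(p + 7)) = p + 1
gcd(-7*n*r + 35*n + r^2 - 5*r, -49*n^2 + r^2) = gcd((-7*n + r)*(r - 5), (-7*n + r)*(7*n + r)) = -7*n + r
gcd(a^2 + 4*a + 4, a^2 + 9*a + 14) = a + 2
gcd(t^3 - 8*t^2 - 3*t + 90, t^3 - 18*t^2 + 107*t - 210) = t^2 - 11*t + 30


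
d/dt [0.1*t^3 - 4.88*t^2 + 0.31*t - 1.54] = 0.3*t^2 - 9.76*t + 0.31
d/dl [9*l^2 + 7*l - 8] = 18*l + 7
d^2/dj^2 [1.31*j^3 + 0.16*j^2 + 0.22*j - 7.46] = 7.86*j + 0.32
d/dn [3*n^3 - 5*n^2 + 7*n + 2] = 9*n^2 - 10*n + 7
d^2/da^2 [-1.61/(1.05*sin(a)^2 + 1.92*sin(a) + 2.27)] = (7.1001*sin(a)^4 + 9.73728*sin(a)^3 - 20.064786*sin(a)^2 - 26.491584*sin(a) - 4.195338)/(1.05*sin(a)^2 + 1.92*sin(a) + 2.27)^3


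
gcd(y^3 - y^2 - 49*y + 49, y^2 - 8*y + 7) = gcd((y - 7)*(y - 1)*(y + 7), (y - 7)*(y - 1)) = y^2 - 8*y + 7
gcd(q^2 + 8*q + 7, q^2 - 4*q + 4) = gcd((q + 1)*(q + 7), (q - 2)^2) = 1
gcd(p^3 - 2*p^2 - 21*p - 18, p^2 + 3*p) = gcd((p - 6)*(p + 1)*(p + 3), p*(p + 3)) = p + 3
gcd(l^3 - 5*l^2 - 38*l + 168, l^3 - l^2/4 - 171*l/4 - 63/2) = l^2 - l - 42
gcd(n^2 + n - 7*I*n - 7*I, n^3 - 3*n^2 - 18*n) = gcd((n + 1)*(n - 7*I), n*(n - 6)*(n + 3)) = 1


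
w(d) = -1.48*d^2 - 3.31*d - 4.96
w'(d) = -2.96*d - 3.31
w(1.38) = -12.35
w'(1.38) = -7.39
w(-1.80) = -3.80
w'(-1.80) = 2.02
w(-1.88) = -3.97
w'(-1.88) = 2.25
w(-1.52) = -3.35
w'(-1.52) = 1.19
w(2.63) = -23.90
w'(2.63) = -11.09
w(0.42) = -6.61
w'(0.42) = -4.55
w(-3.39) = -10.75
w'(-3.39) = 6.72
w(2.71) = -24.80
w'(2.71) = -11.33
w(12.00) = -257.80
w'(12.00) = -38.83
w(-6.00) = -38.38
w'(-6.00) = 14.45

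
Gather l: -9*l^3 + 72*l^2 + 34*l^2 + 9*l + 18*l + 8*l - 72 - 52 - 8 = -9*l^3 + 106*l^2 + 35*l - 132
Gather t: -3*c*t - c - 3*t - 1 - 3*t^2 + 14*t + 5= -c - 3*t^2 + t*(11 - 3*c) + 4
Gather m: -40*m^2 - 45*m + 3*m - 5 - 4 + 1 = -40*m^2 - 42*m - 8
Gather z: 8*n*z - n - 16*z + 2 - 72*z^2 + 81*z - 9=-n - 72*z^2 + z*(8*n + 65) - 7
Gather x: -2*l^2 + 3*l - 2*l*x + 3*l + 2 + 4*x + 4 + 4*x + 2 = -2*l^2 + 6*l + x*(8 - 2*l) + 8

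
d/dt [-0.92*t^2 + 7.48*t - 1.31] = 7.48 - 1.84*t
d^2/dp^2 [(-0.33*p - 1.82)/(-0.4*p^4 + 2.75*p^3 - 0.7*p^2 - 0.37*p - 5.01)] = (0.6336*p^7 + 0.016*p^6 - 44.53185*p^5 + 170.23326*p^4 - 67.21001*p^3 + 5.03123999999999*p^2 + 146.33472*p - 13.490606)/(0.064*p^12 - 1.32*p^11 + 9.411*p^10 - 25.239275*p^9 + 16.43205*p^8 - 28.092525*p^7 + 118.314955*p^6 - 54.002145*p^5 + 7.18626*p^4 - 199.239632*p^3 + 54.767817*p^2 + 27.861111*p + 125.751501)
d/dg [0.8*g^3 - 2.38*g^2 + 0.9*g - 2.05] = 2.4*g^2 - 4.76*g + 0.9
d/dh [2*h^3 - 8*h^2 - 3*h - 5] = 6*h^2 - 16*h - 3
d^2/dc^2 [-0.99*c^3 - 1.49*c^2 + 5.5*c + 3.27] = -5.94*c - 2.98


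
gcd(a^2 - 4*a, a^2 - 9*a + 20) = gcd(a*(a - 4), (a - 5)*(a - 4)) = a - 4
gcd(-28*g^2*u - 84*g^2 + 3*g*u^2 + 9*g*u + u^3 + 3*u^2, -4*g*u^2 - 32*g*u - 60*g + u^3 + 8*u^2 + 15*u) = -4*g*u - 12*g + u^2 + 3*u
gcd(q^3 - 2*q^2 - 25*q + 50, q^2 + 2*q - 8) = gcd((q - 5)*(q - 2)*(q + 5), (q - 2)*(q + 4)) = q - 2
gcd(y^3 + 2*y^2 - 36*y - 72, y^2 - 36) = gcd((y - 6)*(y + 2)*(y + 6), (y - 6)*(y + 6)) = y^2 - 36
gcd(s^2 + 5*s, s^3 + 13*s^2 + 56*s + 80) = s + 5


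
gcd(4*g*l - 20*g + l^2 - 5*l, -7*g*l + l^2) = 1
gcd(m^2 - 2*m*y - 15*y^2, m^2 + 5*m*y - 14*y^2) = 1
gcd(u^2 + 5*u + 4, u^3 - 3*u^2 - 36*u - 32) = u^2 + 5*u + 4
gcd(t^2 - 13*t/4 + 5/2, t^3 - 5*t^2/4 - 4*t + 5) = t^2 - 13*t/4 + 5/2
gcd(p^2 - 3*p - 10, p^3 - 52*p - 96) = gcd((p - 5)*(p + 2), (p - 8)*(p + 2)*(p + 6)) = p + 2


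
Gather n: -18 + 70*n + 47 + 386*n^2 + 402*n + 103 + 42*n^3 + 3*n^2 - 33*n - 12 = 42*n^3 + 389*n^2 + 439*n + 120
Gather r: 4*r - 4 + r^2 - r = r^2 + 3*r - 4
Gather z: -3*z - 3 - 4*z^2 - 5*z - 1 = -4*z^2 - 8*z - 4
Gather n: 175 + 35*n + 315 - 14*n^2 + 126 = -14*n^2 + 35*n + 616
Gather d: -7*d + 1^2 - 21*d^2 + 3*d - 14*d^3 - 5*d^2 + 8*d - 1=-14*d^3 - 26*d^2 + 4*d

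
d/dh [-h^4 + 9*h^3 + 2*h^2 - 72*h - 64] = -4*h^3 + 27*h^2 + 4*h - 72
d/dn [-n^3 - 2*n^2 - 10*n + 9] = -3*n^2 - 4*n - 10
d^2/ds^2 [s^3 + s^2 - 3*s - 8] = 6*s + 2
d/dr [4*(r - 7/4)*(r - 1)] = 8*r - 11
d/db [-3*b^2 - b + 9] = -6*b - 1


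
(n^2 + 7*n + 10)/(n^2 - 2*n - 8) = (n + 5)/(n - 4)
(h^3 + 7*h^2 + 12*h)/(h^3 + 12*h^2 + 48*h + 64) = h*(h + 3)/(h^2 + 8*h + 16)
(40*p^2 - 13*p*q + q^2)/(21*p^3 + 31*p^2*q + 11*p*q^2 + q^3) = (40*p^2 - 13*p*q + q^2)/(21*p^3 + 31*p^2*q + 11*p*q^2 + q^3)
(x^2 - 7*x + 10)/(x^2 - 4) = (x - 5)/(x + 2)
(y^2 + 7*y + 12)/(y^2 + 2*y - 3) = (y + 4)/(y - 1)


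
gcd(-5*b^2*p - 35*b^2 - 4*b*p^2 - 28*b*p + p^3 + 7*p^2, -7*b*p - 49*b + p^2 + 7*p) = p + 7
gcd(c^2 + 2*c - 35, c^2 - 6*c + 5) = c - 5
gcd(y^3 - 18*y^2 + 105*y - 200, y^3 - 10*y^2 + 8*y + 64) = y - 8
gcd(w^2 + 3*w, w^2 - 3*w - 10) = 1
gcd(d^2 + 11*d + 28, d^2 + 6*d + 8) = d + 4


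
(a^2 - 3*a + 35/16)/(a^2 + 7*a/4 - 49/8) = (4*a - 5)/(2*(2*a + 7))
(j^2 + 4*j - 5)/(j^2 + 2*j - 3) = (j + 5)/(j + 3)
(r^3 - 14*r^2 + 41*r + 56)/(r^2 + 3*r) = (r^3 - 14*r^2 + 41*r + 56)/(r*(r + 3))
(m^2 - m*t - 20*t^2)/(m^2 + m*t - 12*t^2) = (-m + 5*t)/(-m + 3*t)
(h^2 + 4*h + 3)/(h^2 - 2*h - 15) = (h + 1)/(h - 5)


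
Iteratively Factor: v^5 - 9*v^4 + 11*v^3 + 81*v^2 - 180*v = (v - 5)*(v^4 - 4*v^3 - 9*v^2 + 36*v) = (v - 5)*(v - 3)*(v^3 - v^2 - 12*v) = (v - 5)*(v - 3)*(v + 3)*(v^2 - 4*v) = (v - 5)*(v - 4)*(v - 3)*(v + 3)*(v)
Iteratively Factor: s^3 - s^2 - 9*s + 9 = (s + 3)*(s^2 - 4*s + 3) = (s - 1)*(s + 3)*(s - 3)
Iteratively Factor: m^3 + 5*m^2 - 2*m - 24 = (m + 4)*(m^2 + m - 6) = (m - 2)*(m + 4)*(m + 3)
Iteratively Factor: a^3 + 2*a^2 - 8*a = (a - 2)*(a^2 + 4*a) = a*(a - 2)*(a + 4)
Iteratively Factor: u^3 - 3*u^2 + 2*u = (u - 1)*(u^2 - 2*u) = u*(u - 1)*(u - 2)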